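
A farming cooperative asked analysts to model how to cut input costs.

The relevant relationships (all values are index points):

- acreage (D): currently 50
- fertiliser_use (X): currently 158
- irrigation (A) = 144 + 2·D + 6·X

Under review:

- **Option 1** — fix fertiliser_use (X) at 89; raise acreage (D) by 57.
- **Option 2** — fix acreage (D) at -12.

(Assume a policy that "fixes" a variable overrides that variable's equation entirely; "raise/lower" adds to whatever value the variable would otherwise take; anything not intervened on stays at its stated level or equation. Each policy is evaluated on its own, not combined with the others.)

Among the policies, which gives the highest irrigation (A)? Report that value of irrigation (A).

Option 1 (X := 89, D + 57):
  D = 50 + 57 = 107
  X = 89
  A = 144 + 2·107 + 6·89 = 892
Option 2 (D := -12):
  D = -12
  X = 158
  A = 144 + 2·(-12) + 6·158 = 1068
Comparing — Option 1: A=892, Option 2: A=1068. Highest is 1068 (Option 2).

1068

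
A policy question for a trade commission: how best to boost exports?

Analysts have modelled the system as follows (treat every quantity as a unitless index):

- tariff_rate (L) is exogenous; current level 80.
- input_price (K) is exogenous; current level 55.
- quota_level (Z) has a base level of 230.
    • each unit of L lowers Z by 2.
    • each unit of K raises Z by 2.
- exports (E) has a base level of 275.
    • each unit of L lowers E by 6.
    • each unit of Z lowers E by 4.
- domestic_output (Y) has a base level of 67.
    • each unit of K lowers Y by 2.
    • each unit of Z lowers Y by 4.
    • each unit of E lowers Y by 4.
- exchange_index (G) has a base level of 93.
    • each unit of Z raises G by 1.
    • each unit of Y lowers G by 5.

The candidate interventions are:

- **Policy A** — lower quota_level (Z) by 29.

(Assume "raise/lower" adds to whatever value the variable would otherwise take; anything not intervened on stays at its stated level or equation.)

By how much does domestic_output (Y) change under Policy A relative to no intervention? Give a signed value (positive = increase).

-348

Baseline:
  L = 80
  K = 55
  Z = 230 − 2·80 + 2·55 = 180
  E = 275 − 6·80 − 4·180 = -925
  Y = 67 − 2·55 − 4·180 − 4·(-925) = 2937
Policy A (Z − 29):
  L = 80
  K = 55
  Z = 230 − 2·80 + 2·55 (−29 from intervention) = 151
  E = 275 − 6·80 − 4·151 = -809
  Y = 67 − 2·55 − 4·151 − 4·(-809) = 2589
Change in Y: 2589 − 2937 = -348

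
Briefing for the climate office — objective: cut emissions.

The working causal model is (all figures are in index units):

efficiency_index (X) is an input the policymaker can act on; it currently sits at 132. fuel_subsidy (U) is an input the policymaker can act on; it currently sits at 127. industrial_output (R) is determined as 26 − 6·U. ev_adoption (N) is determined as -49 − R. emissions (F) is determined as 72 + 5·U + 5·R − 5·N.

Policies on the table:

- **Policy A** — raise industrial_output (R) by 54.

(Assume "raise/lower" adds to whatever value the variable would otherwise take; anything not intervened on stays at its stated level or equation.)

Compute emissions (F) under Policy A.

-5868

Policy A (R + 54):
  U = 127
  R = 26 − 6·127 (+54 from intervention) = -682
  N = -49 − (-682) = 633
  F = 72 + 5·127 + 5·(-682) − 5·633 = -5868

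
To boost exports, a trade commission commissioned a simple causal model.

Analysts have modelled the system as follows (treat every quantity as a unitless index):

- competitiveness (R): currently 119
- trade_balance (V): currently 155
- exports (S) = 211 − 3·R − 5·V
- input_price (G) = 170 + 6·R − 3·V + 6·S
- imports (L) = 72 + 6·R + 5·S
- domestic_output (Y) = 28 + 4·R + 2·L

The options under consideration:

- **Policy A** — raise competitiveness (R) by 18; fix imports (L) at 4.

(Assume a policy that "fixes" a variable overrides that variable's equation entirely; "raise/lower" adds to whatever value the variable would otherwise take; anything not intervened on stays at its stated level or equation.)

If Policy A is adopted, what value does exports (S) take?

Policy A (R + 18, L := 4):
  R = 119 + 18 = 137
  V = 155
  S = 211 − 3·137 − 5·155 = -975

-975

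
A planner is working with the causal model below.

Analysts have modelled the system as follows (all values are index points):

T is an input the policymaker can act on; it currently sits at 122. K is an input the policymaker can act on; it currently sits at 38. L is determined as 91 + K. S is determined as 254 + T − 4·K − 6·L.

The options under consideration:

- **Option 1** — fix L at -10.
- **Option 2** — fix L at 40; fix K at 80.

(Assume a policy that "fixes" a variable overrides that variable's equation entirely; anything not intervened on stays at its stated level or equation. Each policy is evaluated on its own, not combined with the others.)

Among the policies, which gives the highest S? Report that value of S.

Option 1 (L := -10):
  T = 122
  K = 38
  L = -10
  S = 254 + 122 − 4·38 − 6·(-10) = 284
Option 2 (L := 40, K := 80):
  T = 122
  K = 80
  L = 40
  S = 254 + 122 − 4·80 − 6·40 = -184
Comparing — Option 1: S=284, Option 2: S=-184. Highest is 284 (Option 1).

284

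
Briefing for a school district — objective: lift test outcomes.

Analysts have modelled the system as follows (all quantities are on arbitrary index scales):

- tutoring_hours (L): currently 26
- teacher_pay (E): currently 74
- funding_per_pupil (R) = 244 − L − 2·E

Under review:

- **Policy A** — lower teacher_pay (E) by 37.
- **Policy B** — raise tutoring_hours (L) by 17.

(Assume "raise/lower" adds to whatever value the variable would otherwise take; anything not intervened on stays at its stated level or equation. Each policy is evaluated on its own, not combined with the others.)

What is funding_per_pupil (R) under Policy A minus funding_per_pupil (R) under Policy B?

91

Policy A (E − 37):
  L = 26
  E = 74 − 37 = 37
  R = 244 − 26 − 2·37 = 144
Policy B (L + 17):
  L = 26 + 17 = 43
  E = 74
  R = 244 − 43 − 2·74 = 53
R: 144 − 53 = 91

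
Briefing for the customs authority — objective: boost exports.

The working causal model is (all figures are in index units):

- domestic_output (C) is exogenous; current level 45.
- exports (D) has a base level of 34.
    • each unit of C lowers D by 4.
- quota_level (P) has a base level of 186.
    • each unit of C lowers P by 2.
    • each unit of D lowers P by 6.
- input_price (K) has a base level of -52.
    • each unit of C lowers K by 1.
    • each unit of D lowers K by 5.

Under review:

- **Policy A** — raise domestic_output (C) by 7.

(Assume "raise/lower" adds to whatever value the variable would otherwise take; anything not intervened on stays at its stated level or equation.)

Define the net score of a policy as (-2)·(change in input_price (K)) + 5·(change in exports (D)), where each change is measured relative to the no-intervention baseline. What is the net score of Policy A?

-406

Baseline:
  C = 45
  D = 34 − 4·45 = -146
  K = -52 − 45 − 5·(-146) = 633
Policy A (C + 7):
  C = 45 + 7 = 52
  D = 34 − 4·52 = -174
  K = -52 − 52 − 5·(-174) = 766
ΔK = 766 − 633 = 133; ΔD = -174 − (-146) = -28
Score = (-2)·133 + 5·(-28) = -406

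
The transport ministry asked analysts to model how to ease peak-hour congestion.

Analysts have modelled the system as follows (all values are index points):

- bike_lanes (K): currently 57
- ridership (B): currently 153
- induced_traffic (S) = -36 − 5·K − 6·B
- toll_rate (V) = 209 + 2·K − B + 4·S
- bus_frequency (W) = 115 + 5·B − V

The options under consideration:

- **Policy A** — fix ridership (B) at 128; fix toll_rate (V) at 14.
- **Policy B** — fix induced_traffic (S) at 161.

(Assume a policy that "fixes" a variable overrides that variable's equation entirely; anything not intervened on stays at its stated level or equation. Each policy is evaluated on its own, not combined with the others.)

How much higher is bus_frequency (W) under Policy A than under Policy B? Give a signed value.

675

Policy A (B := 128, V := 14):
  K = 57
  B = 128
  S = -36 − 5·57 − 6·128 = -1089
  V = 14
  W = 115 + 5·128 − 14 = 741
Policy B (S := 161):
  K = 57
  B = 153
  S = 161
  V = 209 + 2·57 − 153 + 4·161 = 814
  W = 115 + 5·153 − 814 = 66
W: 741 − 66 = 675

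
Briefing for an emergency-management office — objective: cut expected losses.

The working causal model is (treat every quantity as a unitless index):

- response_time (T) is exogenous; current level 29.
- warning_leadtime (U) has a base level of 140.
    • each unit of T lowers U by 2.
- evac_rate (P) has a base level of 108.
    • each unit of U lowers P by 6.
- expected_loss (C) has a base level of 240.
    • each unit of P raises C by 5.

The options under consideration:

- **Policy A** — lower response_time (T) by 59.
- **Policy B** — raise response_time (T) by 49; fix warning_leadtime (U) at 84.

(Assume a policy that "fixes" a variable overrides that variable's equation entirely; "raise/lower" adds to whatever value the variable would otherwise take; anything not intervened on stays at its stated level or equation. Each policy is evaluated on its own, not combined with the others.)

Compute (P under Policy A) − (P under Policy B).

Policy A (T − 59):
  T = 29 − 59 = -30
  U = 140 − 2·(-30) = 200
  P = 108 − 6·200 = -1092
Policy B (T + 49, U := 84):
  T = 29 + 49 = 78
  U = 84
  P = 108 − 6·84 = -396
P: -1092 − (-396) = -696

-696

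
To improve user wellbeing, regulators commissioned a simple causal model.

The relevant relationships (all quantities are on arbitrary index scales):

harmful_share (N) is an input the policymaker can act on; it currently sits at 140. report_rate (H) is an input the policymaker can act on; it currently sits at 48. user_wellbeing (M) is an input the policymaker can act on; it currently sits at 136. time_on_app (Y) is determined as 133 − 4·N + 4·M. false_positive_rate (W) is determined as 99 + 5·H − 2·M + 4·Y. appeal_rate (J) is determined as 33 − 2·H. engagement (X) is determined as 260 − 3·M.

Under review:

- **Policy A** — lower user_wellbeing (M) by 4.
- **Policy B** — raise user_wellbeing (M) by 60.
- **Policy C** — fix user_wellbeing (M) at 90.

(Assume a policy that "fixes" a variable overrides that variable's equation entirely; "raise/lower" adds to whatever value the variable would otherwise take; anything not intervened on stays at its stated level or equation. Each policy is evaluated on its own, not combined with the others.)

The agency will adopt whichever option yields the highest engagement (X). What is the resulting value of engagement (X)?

-10

Policy A (M − 4):
  M = 136 − 4 = 132
  X = 260 − 3·132 = -136
Policy B (M + 60):
  M = 136 + 60 = 196
  X = 260 − 3·196 = -328
Policy C (M := 90):
  M = 90
  X = 260 − 3·90 = -10
Comparing — Policy A: X=-136, Policy B: X=-328, Policy C: X=-10. Highest is -10 (Policy C).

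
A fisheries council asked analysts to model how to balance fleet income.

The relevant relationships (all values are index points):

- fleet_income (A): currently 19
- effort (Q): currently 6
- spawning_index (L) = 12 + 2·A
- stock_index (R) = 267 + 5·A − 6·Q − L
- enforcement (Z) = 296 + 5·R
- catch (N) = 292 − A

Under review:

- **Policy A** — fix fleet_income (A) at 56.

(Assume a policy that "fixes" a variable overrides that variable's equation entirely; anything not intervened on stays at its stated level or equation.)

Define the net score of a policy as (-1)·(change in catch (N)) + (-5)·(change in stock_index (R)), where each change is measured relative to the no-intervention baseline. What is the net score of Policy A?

Baseline:
  A = 19
  Q = 6
  L = 12 + 2·19 = 50
  R = 267 + 5·19 − 6·6 − 50 = 276
  N = 292 − 19 = 273
Policy A (A := 56):
  A = 56
  Q = 6
  L = 12 + 2·56 = 124
  R = 267 + 5·56 − 6·6 − 124 = 387
  N = 292 − 56 = 236
ΔN = 236 − 273 = -37; ΔR = 387 − 276 = 111
Score = (-1)·(-37) + (-5)·111 = -518

-518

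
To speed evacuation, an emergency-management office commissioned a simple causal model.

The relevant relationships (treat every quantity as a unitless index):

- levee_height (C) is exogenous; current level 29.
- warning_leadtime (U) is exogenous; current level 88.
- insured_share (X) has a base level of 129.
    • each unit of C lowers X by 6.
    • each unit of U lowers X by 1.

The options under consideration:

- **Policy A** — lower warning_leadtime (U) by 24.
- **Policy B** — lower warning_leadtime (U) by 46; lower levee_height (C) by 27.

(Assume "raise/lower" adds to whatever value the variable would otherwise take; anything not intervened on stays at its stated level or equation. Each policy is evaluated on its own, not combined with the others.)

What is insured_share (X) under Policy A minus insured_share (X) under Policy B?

Policy A (U − 24):
  C = 29
  U = 88 − 24 = 64
  X = 129 − 6·29 − 64 = -109
Policy B (U − 46, C − 27):
  C = 29 − 27 = 2
  U = 88 − 46 = 42
  X = 129 − 6·2 − 42 = 75
X: -109 − 75 = -184

-184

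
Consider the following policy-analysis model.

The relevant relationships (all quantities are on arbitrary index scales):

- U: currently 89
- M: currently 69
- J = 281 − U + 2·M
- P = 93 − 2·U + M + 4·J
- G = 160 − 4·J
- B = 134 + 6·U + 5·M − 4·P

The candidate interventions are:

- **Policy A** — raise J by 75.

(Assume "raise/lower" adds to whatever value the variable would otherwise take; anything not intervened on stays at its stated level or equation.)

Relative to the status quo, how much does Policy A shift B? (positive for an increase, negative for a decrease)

Baseline:
  U = 89
  M = 69
  J = 281 − 89 + 2·69 = 330
  P = 93 − 2·89 + 69 + 4·330 = 1304
  B = 134 + 6·89 + 5·69 − 4·1304 = -4203
Policy A (J + 75):
  U = 89
  M = 69
  J = 281 − 89 + 2·69 (+75 from intervention) = 405
  P = 93 − 2·89 + 69 + 4·405 = 1604
  B = 134 + 6·89 + 5·69 − 4·1604 = -5403
Change in B: -5403 − (-4203) = -1200

-1200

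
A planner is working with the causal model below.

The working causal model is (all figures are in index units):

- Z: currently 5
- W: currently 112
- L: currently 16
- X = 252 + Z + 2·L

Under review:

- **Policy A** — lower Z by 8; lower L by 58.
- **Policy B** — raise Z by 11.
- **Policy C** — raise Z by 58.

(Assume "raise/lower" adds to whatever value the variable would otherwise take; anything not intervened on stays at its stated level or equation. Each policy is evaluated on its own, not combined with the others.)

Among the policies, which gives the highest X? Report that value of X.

Policy A (Z − 8, L − 58):
  Z = 5 − 8 = -3
  L = 16 − 58 = -42
  X = 252 + (-3) + 2·(-42) = 165
Policy B (Z + 11):
  Z = 5 + 11 = 16
  L = 16
  X = 252 + 16 + 2·16 = 300
Policy C (Z + 58):
  Z = 5 + 58 = 63
  L = 16
  X = 252 + 63 + 2·16 = 347
Comparing — Policy A: X=165, Policy B: X=300, Policy C: X=347. Highest is 347 (Policy C).

347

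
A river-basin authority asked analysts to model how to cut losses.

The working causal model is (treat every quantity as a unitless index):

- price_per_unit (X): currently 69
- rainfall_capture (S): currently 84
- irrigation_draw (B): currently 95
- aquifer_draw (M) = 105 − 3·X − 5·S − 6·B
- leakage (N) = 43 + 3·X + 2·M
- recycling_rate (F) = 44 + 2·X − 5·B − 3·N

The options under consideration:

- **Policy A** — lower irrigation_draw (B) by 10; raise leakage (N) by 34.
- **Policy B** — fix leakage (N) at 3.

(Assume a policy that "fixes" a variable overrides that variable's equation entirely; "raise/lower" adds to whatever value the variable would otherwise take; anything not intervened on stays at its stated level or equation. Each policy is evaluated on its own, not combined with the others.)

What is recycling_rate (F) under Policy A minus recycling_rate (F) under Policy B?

5399

Policy A (B − 10, N + 34):
  X = 69
  S = 84
  B = 95 − 10 = 85
  M = 105 − 3·69 − 5·84 − 6·85 = -1032
  N = 43 + 3·69 + 2·(-1032) (+34 from intervention) = -1780
  F = 44 + 2·69 − 5·85 − 3·(-1780) = 5097
Policy B (N := 3):
  X = 69
  S = 84
  B = 95
  M = 105 − 3·69 − 5·84 − 6·95 = -1092
  N = 3
  F = 44 + 2·69 − 5·95 − 3·3 = -302
F: 5097 − (-302) = 5399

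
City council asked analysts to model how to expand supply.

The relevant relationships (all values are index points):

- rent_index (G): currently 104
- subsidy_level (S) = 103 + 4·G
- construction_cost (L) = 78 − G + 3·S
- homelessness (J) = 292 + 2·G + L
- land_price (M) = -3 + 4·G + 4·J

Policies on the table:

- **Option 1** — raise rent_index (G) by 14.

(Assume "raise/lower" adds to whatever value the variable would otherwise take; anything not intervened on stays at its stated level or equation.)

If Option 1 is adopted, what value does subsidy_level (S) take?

575

Option 1 (G + 14):
  G = 104 + 14 = 118
  S = 103 + 4·118 = 575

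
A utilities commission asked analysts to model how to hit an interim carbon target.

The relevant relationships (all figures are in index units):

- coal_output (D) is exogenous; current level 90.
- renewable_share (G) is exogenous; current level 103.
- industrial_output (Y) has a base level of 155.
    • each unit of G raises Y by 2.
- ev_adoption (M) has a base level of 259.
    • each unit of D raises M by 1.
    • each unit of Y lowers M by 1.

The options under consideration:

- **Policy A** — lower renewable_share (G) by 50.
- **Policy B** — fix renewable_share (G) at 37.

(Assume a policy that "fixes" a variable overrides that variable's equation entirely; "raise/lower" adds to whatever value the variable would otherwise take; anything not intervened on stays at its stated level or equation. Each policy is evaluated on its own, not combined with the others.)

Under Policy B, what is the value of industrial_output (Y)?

229

Policy B (G := 37):
  G = 37
  Y = 155 + 2·37 = 229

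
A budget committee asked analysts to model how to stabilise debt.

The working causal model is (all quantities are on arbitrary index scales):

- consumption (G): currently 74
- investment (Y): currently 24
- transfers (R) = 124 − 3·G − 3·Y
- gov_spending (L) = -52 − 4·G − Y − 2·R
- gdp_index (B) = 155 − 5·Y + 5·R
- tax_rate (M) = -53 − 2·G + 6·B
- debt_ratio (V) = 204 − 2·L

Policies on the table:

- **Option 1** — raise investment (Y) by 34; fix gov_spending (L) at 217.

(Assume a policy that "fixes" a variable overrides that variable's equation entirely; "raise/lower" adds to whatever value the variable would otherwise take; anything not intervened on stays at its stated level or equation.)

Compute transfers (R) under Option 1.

-272

Option 1 (Y + 34, L := 217):
  G = 74
  Y = 24 + 34 = 58
  R = 124 − 3·74 − 3·58 = -272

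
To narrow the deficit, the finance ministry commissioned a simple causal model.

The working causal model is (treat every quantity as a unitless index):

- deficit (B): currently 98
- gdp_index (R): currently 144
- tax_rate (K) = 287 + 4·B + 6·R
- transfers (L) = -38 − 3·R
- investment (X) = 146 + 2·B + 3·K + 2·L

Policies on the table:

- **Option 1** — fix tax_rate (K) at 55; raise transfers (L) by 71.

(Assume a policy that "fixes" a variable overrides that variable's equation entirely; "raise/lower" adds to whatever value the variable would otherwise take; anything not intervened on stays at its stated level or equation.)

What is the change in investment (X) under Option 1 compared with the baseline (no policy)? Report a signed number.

-4322

Baseline:
  B = 98
  R = 144
  K = 287 + 4·98 + 6·144 = 1543
  L = -38 − 3·144 = -470
  X = 146 + 2·98 + 3·1543 + 2·(-470) = 4031
Option 1 (K := 55, L + 71):
  B = 98
  R = 144
  K = 55
  L = -38 − 3·144 (+71 from intervention) = -399
  X = 146 + 2·98 + 3·55 + 2·(-399) = -291
Change in X: -291 − 4031 = -4322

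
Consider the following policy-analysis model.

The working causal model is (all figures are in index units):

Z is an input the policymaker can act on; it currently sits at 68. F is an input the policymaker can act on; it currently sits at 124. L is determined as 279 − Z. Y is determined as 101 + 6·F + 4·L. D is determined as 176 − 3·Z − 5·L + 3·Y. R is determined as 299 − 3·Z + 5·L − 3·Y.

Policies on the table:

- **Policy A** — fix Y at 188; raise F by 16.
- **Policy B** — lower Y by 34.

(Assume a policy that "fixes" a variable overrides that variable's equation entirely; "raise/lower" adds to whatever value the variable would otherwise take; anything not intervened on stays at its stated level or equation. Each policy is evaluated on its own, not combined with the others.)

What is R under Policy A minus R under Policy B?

Policy A (Y := 188, F + 16):
  Z = 68
  F = 124 + 16 = 140
  L = 279 − 68 = 211
  Y = 188
  R = 299 − 3·68 + 5·211 − 3·188 = 586
Policy B (Y − 34):
  Z = 68
  F = 124
  L = 279 − 68 = 211
  Y = 101 + 6·124 + 4·211 (−34 from intervention) = 1655
  R = 299 − 3·68 + 5·211 − 3·1655 = -3815
R: 586 − (-3815) = 4401

4401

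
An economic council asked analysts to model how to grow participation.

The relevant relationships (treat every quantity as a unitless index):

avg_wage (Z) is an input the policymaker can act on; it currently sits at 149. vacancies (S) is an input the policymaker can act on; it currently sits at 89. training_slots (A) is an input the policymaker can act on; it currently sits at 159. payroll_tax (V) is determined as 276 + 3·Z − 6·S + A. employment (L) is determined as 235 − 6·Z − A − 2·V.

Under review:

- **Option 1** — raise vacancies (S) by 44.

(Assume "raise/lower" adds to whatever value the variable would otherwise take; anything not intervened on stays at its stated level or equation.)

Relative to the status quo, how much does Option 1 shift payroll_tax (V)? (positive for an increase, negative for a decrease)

Baseline:
  Z = 149
  S = 89
  A = 159
  V = 276 + 3·149 − 6·89 + 159 = 348
Option 1 (S + 44):
  Z = 149
  S = 89 + 44 = 133
  A = 159
  V = 276 + 3·149 − 6·133 + 159 = 84
Change in V: 84 − 348 = -264

-264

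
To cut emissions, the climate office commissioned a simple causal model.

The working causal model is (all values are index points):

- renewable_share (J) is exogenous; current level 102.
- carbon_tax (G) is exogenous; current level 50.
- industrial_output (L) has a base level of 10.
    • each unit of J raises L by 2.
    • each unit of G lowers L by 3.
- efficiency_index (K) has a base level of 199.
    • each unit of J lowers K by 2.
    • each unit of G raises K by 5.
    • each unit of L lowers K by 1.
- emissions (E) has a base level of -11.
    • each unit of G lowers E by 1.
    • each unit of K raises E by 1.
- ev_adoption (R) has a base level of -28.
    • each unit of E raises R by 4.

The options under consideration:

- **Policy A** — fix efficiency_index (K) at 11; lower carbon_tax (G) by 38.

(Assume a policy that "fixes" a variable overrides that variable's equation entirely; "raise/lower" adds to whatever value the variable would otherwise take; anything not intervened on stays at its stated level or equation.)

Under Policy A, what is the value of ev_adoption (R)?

-76

Policy A (K := 11, G − 38):
  J = 102
  G = 50 − 38 = 12
  L = 10 + 2·102 − 3·12 = 178
  K = 11
  E = -11 − 12 + 11 = -12
  R = -28 + 4·(-12) = -76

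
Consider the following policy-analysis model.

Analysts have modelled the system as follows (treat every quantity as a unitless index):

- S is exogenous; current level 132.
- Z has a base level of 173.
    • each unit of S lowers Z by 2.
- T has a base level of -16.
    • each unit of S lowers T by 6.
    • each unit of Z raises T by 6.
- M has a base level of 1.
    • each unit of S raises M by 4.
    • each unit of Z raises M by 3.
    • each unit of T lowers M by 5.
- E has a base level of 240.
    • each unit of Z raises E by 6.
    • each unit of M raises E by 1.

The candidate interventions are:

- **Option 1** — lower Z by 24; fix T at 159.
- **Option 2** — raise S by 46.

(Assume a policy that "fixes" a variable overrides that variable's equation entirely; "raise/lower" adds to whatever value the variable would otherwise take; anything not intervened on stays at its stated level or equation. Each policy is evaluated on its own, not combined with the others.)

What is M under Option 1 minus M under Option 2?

Option 1 (Z − 24, T := 159):
  S = 132
  Z = 173 − 2·132 (−24 from intervention) = -115
  T = 159
  M = 1 + 4·132 + 3·(-115) − 5·159 = -611
Option 2 (S + 46):
  S = 132 + 46 = 178
  Z = 173 − 2·178 = -183
  T = -16 − 6·178 + 6·(-183) = -2182
  M = 1 + 4·178 + 3·(-183) − 5·(-2182) = 11074
M: -611 − 11074 = -11685

-11685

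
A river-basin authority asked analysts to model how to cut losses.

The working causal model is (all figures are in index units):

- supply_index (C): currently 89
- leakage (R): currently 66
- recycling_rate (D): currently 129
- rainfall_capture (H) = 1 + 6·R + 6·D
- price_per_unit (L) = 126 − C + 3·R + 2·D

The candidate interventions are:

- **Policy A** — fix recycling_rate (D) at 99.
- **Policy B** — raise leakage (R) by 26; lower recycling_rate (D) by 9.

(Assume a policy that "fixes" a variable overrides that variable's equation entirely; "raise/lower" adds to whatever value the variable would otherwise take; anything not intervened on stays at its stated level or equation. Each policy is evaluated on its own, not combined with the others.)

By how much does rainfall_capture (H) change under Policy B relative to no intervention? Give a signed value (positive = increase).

102

Baseline:
  R = 66
  D = 129
  H = 1 + 6·66 + 6·129 = 1171
Policy B (R + 26, D − 9):
  R = 66 + 26 = 92
  D = 129 − 9 = 120
  H = 1 + 6·92 + 6·120 = 1273
Change in H: 1273 − 1171 = 102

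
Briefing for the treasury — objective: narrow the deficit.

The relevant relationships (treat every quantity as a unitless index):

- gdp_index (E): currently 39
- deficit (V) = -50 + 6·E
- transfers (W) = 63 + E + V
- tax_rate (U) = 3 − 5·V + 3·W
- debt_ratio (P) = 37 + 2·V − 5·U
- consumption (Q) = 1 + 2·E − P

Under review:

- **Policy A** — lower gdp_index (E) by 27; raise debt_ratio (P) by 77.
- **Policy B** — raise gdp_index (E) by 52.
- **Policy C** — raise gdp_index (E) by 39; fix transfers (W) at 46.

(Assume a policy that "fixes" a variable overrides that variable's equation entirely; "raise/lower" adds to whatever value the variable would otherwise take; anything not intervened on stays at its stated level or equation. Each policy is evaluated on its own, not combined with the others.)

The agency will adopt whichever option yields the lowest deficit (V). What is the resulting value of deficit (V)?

Policy A (E − 27, P + 77):
  E = 39 − 27 = 12
  V = -50 + 6·12 = 22
Policy B (E + 52):
  E = 39 + 52 = 91
  V = -50 + 6·91 = 496
Policy C (E + 39, W := 46):
  E = 39 + 39 = 78
  V = -50 + 6·78 = 418
Comparing — Policy A: V=22, Policy B: V=496, Policy C: V=418. Lowest is 22 (Policy A).

22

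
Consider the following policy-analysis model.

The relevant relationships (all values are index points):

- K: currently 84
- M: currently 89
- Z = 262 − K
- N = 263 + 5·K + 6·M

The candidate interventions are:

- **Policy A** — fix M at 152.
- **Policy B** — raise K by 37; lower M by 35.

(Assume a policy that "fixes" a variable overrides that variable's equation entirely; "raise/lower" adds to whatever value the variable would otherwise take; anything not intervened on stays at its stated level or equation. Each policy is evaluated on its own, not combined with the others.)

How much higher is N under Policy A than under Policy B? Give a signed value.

403

Policy A (M := 152):
  K = 84
  M = 152
  N = 263 + 5·84 + 6·152 = 1595
Policy B (K + 37, M − 35):
  K = 84 + 37 = 121
  M = 89 − 35 = 54
  N = 263 + 5·121 + 6·54 = 1192
N: 1595 − 1192 = 403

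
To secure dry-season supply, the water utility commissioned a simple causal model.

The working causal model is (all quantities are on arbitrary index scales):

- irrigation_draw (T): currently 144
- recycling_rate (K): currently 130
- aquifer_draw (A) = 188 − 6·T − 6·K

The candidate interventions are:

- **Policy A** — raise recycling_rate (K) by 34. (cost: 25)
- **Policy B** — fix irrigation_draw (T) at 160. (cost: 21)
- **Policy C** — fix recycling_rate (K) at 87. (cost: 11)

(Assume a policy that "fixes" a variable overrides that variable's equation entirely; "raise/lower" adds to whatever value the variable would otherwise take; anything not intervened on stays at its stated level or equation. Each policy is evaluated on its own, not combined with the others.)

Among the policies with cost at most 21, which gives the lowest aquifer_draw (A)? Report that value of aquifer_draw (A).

-1552

Policy B (T := 160):
  T = 160
  K = 130
  A = 188 − 6·160 − 6·130 = -1552
Policy C (K := 87):
  T = 144
  K = 87
  A = 188 − 6·144 − 6·87 = -1198
Comparing — Policy B: A=-1552, Policy C: A=-1198. Lowest is -1552 (Policy B).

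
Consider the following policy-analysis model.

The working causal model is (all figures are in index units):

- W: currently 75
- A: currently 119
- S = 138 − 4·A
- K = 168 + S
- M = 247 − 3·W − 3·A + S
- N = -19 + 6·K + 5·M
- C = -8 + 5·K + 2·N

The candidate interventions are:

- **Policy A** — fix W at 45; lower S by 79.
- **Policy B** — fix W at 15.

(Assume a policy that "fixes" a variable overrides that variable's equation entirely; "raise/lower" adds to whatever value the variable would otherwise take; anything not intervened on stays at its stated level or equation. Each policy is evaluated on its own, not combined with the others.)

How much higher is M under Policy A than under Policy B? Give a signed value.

Policy A (W := 45, S − 79):
  W = 45
  A = 119
  S = 138 − 4·119 (−79 from intervention) = -417
  M = 247 − 3·45 − 3·119 + (-417) = -662
Policy B (W := 15):
  W = 15
  A = 119
  S = 138 − 4·119 = -338
  M = 247 − 3·15 − 3·119 + (-338) = -493
M: -662 − (-493) = -169

-169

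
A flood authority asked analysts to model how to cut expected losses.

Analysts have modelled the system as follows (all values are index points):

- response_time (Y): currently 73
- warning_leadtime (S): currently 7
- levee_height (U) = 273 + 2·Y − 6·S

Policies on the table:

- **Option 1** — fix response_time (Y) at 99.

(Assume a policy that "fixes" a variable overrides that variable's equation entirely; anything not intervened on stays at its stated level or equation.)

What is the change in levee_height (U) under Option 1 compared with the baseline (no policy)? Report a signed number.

52

Baseline:
  Y = 73
  S = 7
  U = 273 + 2·73 − 6·7 = 377
Option 1 (Y := 99):
  Y = 99
  S = 7
  U = 273 + 2·99 − 6·7 = 429
Change in U: 429 − 377 = 52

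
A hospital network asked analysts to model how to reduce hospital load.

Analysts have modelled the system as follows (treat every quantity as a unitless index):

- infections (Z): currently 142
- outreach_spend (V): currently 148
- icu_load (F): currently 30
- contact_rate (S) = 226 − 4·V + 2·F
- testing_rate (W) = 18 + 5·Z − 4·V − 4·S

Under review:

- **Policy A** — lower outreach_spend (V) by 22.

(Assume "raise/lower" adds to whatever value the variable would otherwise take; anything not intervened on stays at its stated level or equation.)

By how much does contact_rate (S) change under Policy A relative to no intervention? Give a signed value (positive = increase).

88

Baseline:
  V = 148
  F = 30
  S = 226 − 4·148 + 2·30 = -306
Policy A (V − 22):
  V = 148 − 22 = 126
  F = 30
  S = 226 − 4·126 + 2·30 = -218
Change in S: -218 − (-306) = 88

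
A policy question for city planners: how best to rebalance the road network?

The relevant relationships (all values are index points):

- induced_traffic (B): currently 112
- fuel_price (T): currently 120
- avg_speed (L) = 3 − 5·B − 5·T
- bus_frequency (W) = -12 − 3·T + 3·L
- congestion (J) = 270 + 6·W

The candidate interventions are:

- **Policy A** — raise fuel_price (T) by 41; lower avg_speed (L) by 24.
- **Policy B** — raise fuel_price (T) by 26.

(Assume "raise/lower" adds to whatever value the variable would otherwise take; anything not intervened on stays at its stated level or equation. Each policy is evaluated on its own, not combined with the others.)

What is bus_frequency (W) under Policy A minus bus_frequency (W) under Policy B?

Policy A (T + 41, L − 24):
  B = 112
  T = 120 + 41 = 161
  L = 3 − 5·112 − 5·161 (−24 from intervention) = -1386
  W = -12 − 3·161 + 3·(-1386) = -4653
Policy B (T + 26):
  B = 112
  T = 120 + 26 = 146
  L = 3 − 5·112 − 5·146 = -1287
  W = -12 − 3·146 + 3·(-1287) = -4311
W: -4653 − (-4311) = -342

-342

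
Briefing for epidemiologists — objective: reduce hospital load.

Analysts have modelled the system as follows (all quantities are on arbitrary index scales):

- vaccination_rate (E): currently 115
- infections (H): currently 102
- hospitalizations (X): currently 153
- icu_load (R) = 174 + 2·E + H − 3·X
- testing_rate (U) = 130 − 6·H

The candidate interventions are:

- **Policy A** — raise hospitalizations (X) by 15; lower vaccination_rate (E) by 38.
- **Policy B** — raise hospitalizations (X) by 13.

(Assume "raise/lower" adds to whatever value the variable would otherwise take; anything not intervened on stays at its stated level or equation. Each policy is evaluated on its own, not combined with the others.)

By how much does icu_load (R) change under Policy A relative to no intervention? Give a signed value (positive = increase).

-121

Baseline:
  E = 115
  H = 102
  X = 153
  R = 174 + 2·115 + 102 − 3·153 = 47
Policy A (X + 15, E − 38):
  E = 115 − 38 = 77
  H = 102
  X = 153 + 15 = 168
  R = 174 + 2·77 + 102 − 3·168 = -74
Change in R: -74 − 47 = -121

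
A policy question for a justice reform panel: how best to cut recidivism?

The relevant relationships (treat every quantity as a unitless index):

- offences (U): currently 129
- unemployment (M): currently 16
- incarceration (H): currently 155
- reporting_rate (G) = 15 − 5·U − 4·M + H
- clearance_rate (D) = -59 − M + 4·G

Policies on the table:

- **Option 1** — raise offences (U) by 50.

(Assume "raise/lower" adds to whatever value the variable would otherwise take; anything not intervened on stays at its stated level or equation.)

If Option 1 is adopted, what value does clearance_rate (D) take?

-3231

Option 1 (U + 50):
  U = 129 + 50 = 179
  M = 16
  H = 155
  G = 15 − 5·179 − 4·16 + 155 = -789
  D = -59 − 16 + 4·(-789) = -3231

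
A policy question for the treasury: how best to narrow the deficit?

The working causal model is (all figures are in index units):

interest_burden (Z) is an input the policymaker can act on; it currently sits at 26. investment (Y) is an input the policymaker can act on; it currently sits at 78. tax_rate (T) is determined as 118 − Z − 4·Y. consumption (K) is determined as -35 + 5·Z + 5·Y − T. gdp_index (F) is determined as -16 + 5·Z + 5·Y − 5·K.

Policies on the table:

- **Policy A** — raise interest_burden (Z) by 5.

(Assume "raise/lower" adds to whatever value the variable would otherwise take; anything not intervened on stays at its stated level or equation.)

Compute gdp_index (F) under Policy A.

Policy A (Z + 5):
  Z = 26 + 5 = 31
  Y = 78
  T = 118 − 31 − 4·78 = -225
  K = -35 + 5·31 + 5·78 − (-225) = 735
  F = -16 + 5·31 + 5·78 − 5·735 = -3146

-3146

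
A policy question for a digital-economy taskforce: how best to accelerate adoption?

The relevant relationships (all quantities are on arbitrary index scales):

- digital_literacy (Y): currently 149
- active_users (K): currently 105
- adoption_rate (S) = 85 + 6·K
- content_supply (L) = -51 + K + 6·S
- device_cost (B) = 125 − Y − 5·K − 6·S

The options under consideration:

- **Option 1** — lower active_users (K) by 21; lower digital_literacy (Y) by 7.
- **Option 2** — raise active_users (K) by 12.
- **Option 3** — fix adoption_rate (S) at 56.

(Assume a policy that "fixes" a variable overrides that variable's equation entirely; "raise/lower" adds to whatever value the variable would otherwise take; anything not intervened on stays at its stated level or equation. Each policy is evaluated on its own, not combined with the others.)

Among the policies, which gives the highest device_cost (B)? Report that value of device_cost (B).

-885

Option 1 (K − 21, Y − 7):
  Y = 149 − 7 = 142
  K = 105 − 21 = 84
  S = 85 + 6·84 = 589
  B = 125 − 142 − 5·84 − 6·589 = -3971
Option 2 (K + 12):
  Y = 149
  K = 105 + 12 = 117
  S = 85 + 6·117 = 787
  B = 125 − 149 − 5·117 − 6·787 = -5331
Option 3 (S := 56):
  Y = 149
  K = 105
  S = 56
  B = 125 − 149 − 5·105 − 6·56 = -885
Comparing — Option 1: B=-3971, Option 2: B=-5331, Option 3: B=-885. Highest is -885 (Option 3).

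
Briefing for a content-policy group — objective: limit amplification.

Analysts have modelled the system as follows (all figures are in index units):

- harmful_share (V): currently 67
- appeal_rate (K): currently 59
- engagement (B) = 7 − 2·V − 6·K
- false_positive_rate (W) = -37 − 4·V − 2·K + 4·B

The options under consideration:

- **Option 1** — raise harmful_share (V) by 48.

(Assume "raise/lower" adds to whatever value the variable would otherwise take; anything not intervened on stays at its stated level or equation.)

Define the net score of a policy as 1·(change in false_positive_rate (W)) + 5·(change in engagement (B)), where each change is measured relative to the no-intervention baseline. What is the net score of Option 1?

Baseline:
  V = 67
  K = 59
  B = 7 − 2·67 − 6·59 = -481
  W = -37 − 4·67 − 2·59 + 4·(-481) = -2347
Option 1 (V + 48):
  V = 67 + 48 = 115
  K = 59
  B = 7 − 2·115 − 6·59 = -577
  W = -37 − 4·115 − 2·59 + 4·(-577) = -2923
ΔW = -2923 − (-2347) = -576; ΔB = -577 − (-481) = -96
Score = 1·(-576) + 5·(-96) = -1056

-1056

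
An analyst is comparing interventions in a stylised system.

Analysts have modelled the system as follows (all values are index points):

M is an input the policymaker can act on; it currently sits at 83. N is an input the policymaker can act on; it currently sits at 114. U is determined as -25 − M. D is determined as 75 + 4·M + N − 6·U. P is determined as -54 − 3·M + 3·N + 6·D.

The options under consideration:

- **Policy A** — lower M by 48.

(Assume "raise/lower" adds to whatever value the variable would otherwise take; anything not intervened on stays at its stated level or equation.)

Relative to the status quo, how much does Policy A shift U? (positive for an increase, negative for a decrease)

Baseline:
  M = 83
  U = -25 − 83 = -108
Policy A (M − 48):
  M = 83 − 48 = 35
  U = -25 − 35 = -60
Change in U: -60 − (-108) = 48

48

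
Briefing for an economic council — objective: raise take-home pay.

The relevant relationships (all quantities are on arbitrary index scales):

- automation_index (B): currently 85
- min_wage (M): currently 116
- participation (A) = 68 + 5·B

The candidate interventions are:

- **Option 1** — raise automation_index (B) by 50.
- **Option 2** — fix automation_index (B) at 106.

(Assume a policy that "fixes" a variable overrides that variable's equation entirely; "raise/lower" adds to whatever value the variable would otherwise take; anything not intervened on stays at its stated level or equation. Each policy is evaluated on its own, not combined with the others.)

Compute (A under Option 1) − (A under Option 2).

145

Option 1 (B + 50):
  B = 85 + 50 = 135
  A = 68 + 5·135 = 743
Option 2 (B := 106):
  B = 106
  A = 68 + 5·106 = 598
A: 743 − 598 = 145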